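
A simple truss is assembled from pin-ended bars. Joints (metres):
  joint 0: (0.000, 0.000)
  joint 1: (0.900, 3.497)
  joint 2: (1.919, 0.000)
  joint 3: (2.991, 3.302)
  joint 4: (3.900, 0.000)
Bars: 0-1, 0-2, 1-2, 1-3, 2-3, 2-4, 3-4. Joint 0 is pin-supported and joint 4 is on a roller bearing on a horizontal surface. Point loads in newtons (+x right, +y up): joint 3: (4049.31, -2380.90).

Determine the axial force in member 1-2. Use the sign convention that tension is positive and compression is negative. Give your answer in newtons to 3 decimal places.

N=5 nodes, M=7 members, R=3 reactions → 2N=10, M+R=10
member 0 (0-1): L=3.6110, (cx,cy)=(0.2492,0.9684)
member 1 (0-2): L=1.9190, (cx,cy)=(1.0000,0.0000)
member 2 (1-2): L=3.6424, (cx,cy)=(0.2798,-0.9601)
member 3 (1-3): L=2.1001, (cx,cy)=(0.9957,-0.0929)
member 4 (2-3): L=3.4717, (cx,cy)=(0.3088,0.9511)
member 5 (2-4): L=1.9810, (cx,cy)=(1.0000,0.0000)
member 6 (3-4): L=3.4248, (cx,cy)=(0.2654,-0.9641)
solve A·x = −loads:
  F[0-1] = +2967.1212 N (tension)
  F[0-2] = +3309.7805 N (tension)
  F[1-2] = -3150.4365 N (compression)
  F[1-3] = +1627.9208 N (tension)
  F[2-3] = +3180.0462 N (tension)
  F[2-4] = +1446.4670 N (tension)
  F[3-4] = -5449.8447 N (compression)
  Rx@0 = -4049.3100 N
  Ry@0 = -2873.4830 N
  Ry@4 = +5254.3830 N

-3150.437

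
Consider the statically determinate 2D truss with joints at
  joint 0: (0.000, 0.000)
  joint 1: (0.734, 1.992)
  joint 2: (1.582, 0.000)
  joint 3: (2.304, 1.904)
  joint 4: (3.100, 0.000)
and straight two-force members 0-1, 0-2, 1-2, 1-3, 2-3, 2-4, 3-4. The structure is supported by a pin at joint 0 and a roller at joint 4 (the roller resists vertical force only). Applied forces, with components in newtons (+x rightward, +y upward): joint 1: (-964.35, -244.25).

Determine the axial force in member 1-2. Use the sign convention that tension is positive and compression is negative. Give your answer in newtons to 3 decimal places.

583.911

N=5 nodes, M=7 members, R=3 reactions → 2N=10, M+R=10
member 0 (0-1): L=2.1229, (cx,cy)=(0.3457,0.9383)
member 1 (0-2): L=1.5820, (cx,cy)=(1.0000,0.0000)
member 2 (1-2): L=2.1650, (cx,cy)=(0.3917,-0.9201)
member 3 (1-3): L=1.5725, (cx,cy)=(0.9984,-0.0560)
member 4 (2-3): L=2.0363, (cx,cy)=(0.3546,0.9350)
member 5 (2-4): L=1.5180, (cx,cy)=(1.0000,0.0000)
member 6 (3-4): L=2.0637, (cx,cy)=(0.3857,-0.9226)
solve A·x = −loads:
  F[0-1] = -859.0721 N (compression)
  F[0-2] = -667.3267 N (compression)
  F[1-2] = +583.9114 N (tension)
  F[1-3] = +439.3039 N (tension)
  F[2-3] = -574.5859 N (compression)
  F[2-4] = -234.8871 N (compression)
  F[3-4] = +608.9637 N (tension)
  Rx@0 = +964.3500 N
  Ry@0 = +806.0905 N
  Ry@4 = -561.8405 N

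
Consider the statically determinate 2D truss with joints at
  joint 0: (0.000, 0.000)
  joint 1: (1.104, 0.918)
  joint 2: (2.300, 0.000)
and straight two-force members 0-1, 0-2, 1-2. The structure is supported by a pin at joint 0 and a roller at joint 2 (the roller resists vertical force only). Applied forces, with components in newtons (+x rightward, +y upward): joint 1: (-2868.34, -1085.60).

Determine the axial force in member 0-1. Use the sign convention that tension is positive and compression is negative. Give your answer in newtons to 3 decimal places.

N=3 nodes, M=3 members, R=3 reactions → 2N=6, M+R=6
member 0 (0-1): L=1.4358, (cx,cy)=(0.7689,0.6394)
member 1 (0-2): L=2.3000, (cx,cy)=(1.0000,0.0000)
member 2 (1-2): L=1.5077, (cx,cy)=(0.7933,-0.6089)
solve A·x = −loads:
  F[0-1] = -2673.5306 N (compression)
  F[0-2] = -812.6466 N (compression)
  F[1-2] = +1024.4331 N (tension)
  Rx@0 = +2868.3400 N
  Ry@0 = +1709.3538 N
  Ry@2 = -623.7538 N

-2673.531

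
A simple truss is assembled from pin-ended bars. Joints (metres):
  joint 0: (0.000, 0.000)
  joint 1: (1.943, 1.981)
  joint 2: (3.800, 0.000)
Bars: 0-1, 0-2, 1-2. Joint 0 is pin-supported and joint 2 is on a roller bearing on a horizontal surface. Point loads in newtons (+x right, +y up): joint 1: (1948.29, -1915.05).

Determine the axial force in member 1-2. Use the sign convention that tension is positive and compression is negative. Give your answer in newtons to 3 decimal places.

-2734.303

N=3 nodes, M=3 members, R=3 reactions → 2N=6, M+R=6
member 0 (0-1): L=2.7748, (cx,cy)=(0.7002,0.7139)
member 1 (0-2): L=3.8000, (cx,cy)=(1.0000,0.0000)
member 2 (1-2): L=2.7153, (cx,cy)=(0.6839,-0.7296)
solve A·x = −loads:
  F[0-1] = +111.8046 N (tension)
  F[0-2] = +1870.0015 N (tension)
  F[1-2] = -2734.3025 N (compression)
  Rx@0 = -1948.2900 N
  Ry@0 = -79.8196 N
  Ry@2 = +1994.8696 N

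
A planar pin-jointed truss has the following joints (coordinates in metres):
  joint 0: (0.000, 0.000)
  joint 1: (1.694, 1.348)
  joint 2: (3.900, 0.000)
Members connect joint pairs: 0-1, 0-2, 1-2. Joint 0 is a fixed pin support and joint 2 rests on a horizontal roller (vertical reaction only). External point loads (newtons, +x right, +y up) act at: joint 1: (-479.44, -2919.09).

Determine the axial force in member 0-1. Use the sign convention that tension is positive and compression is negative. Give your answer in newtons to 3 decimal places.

N=3 nodes, M=3 members, R=3 reactions → 2N=6, M+R=6
member 0 (0-1): L=2.1649, (cx,cy)=(0.7825,0.6227)
member 1 (0-2): L=3.9000, (cx,cy)=(1.0000,0.0000)
member 2 (1-2): L=2.5853, (cx,cy)=(0.8533,-0.5214)
solve A·x = −loads:
  F[0-1] = -2917.8951 N (compression)
  F[0-2] = +1803.7794 N (tension)
  F[1-2] = -2113.8842 N (compression)
  Rx@0 = +479.4400 N
  Ry@0 = +1816.8712 N
  Ry@2 = +1102.2188 N

-2917.895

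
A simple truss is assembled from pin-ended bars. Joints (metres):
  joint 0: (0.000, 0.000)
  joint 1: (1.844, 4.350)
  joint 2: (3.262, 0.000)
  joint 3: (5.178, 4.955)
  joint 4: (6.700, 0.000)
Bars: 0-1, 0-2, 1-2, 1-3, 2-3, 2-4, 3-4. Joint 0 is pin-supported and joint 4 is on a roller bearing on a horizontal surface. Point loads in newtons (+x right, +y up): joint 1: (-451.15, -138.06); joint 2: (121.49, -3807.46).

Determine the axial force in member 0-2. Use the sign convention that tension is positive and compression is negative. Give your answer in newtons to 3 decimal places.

N=5 nodes, M=7 members, R=3 reactions → 2N=10, M+R=10
member 0 (0-1): L=4.7247, (cx,cy)=(0.3903,0.9207)
member 1 (0-2): L=3.2620, (cx,cy)=(1.0000,0.0000)
member 2 (1-2): L=4.5753, (cx,cy)=(0.3099,-0.9508)
member 3 (1-3): L=3.3884, (cx,cy)=(0.9839,0.1785)
member 4 (2-3): L=5.3125, (cx,cy)=(0.3607,0.9327)
member 5 (2-4): L=3.4380, (cx,cy)=(1.0000,0.0000)
member 6 (3-4): L=5.1835, (cx,cy)=(0.2936,-0.9559)
solve A·x = −loads:
  F[0-1] = -2548.8554 N (compression)
  F[0-2] = +665.1300 N (tension)
  F[1-2] = +2095.3315 N (tension)
  F[1-3] = -1212.5217 N (compression)
  F[2-3] = +1946.2887 N (tension)
  F[2-4] = +491.0971 N (tension)
  F[3-4] = -1672.5322 N (compression)
  Rx@0 = +329.6600 N
  Ry@0 = +2346.7118 N
  Ry@4 = +1598.8082 N

665.130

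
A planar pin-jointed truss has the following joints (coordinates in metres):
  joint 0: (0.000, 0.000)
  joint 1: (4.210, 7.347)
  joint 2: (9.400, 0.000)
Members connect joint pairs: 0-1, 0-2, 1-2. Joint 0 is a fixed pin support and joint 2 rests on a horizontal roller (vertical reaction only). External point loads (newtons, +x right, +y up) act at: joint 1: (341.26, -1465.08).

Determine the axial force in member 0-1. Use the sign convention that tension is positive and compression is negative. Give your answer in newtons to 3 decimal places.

-624.890

N=3 nodes, M=3 members, R=3 reactions → 2N=6, M+R=6
member 0 (0-1): L=8.4677, (cx,cy)=(0.4972,0.8676)
member 1 (0-2): L=9.4000, (cx,cy)=(1.0000,0.0000)
member 2 (1-2): L=8.9952, (cx,cy)=(0.5770,-0.8168)
solve A·x = −loads:
  F[0-1] = -624.8902 N (compression)
  F[0-2] = +651.9438 N (tension)
  F[1-2] = -1129.9416 N (compression)
  Rx@0 = -341.2600 N
  Ry@0 = +542.1838 N
  Ry@2 = +922.8962 N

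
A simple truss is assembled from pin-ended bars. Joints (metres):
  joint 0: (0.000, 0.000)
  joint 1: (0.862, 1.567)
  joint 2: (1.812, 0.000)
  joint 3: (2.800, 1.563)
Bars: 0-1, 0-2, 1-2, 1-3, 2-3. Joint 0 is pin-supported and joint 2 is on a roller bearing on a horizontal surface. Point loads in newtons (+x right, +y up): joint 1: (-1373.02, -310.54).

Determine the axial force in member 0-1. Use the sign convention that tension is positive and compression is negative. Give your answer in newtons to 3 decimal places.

N=4 nodes, M=5 members, R=3 reactions → 2N=8, M+R=8
member 0 (0-1): L=1.7884, (cx,cy)=(0.4820,0.8762)
member 1 (0-2): L=1.8120, (cx,cy)=(1.0000,0.0000)
member 2 (1-2): L=1.8325, (cx,cy)=(0.5184,-0.8551)
member 3 (1-3): L=1.9380, (cx,cy)=(1.0000,-0.0021)
member 4 (2-3): L=1.8491, (cx,cy)=(0.5343,0.8453)
solve A·x = −loads:
  F[0-1] = -1540.9896 N (compression)
  F[0-2] = -630.2890 N (compression)
  F[1-2] = +1215.7821 N (tension)
  F[1-3] = +0.0000 N (tension)
  F[2-3] = -0.0000 N (compression)
  Rx@0 = +1373.0200 N
  Ry@0 = +1350.1851 N
  Ry@2 = -1039.6451 N

-1540.990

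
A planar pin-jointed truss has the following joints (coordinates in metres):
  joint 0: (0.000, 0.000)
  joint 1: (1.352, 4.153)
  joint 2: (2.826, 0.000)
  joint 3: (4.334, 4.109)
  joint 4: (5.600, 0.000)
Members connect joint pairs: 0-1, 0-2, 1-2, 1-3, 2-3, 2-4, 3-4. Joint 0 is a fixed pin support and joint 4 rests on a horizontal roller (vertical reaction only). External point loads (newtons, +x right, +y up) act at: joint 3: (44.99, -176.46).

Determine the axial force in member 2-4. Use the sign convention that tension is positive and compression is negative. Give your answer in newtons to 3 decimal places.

N=5 nodes, M=7 members, R=3 reactions → 2N=10, M+R=10
member 0 (0-1): L=4.3675, (cx,cy)=(0.3096,0.9509)
member 1 (0-2): L=2.8260, (cx,cy)=(1.0000,0.0000)
member 2 (1-2): L=4.4068, (cx,cy)=(0.3345,-0.9424)
member 3 (1-3): L=2.9823, (cx,cy)=(0.9999,-0.0148)
member 4 (2-3): L=4.3770, (cx,cy)=(0.3445,0.9388)
member 5 (2-4): L=2.7740, (cx,cy)=(1.0000,0.0000)
member 6 (3-4): L=4.2996, (cx,cy)=(0.2944,-0.9557)
solve A·x = −loads:
  F[0-1] = -7.2366 N (compression)
  F[0-2] = +47.2301 N (tension)
  F[1-2] = +7.3754 N (tension)
  F[1-3] = -4.7076 N (compression)
  F[2-3] = -7.4039 N (compression)
  F[2-4] = +52.2479 N (tension)
  F[3-4] = -177.4453 N (compression)
  Rx@0 = -44.9900 N
  Ry@0 = +6.8812 N
  Ry@4 = +169.5788 N

52.248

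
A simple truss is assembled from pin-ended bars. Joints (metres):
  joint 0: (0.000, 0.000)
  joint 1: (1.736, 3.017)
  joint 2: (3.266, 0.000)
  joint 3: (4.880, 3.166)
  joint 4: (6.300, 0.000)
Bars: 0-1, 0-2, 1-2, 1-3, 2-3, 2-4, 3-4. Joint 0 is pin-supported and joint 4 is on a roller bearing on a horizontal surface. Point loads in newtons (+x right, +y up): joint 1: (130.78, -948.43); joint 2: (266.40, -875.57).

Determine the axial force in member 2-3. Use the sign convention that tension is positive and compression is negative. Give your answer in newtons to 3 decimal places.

N=5 nodes, M=7 members, R=3 reactions → 2N=10, M+R=10
member 0 (0-1): L=3.4808, (cx,cy)=(0.4987,0.8668)
member 1 (0-2): L=3.2660, (cx,cy)=(1.0000,0.0000)
member 2 (1-2): L=3.3828, (cx,cy)=(0.4523,-0.8919)
member 3 (1-3): L=3.1475, (cx,cy)=(0.9989,0.0473)
member 4 (2-3): L=3.5537, (cx,cy)=(0.4542,0.8909)
member 5 (2-4): L=3.0340, (cx,cy)=(1.0000,0.0000)
member 6 (3-4): L=3.4699, (cx,cy)=(0.4092,-0.9124)
solve A·x = −loads:
  F[0-1] = -1206.9387 N (compression)
  F[0-2] = +999.1233 N (tension)
  F[1-2] = +68.9408 N (tension)
  F[1-3] = -764.7620 N (compression)
  F[2-3] = +913.7659 N (tension)
  F[2-4] = +348.8916 N (tension)
  F[3-4] = -852.5397 N (compression)
  Rx@0 = -397.1800 N
  Ry@0 = +1046.1191 N
  Ry@4 = +777.8809 N

913.766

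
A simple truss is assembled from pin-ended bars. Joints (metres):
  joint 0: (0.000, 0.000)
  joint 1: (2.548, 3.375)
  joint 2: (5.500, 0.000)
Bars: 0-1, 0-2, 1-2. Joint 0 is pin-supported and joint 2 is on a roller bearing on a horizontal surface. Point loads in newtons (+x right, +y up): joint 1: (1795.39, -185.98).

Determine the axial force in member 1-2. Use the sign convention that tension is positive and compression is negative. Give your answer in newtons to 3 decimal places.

-1578.151

N=3 nodes, M=3 members, R=3 reactions → 2N=6, M+R=6
member 0 (0-1): L=4.2288, (cx,cy)=(0.6025,0.7981)
member 1 (0-2): L=5.5000, (cx,cy)=(1.0000,0.0000)
member 2 (1-2): L=4.4839, (cx,cy)=(0.6584,-0.7527)
solve A·x = −loads:
  F[0-1] = +1255.3598 N (tension)
  F[0-2] = +1038.9956 N (tension)
  F[1-2] = -1578.1512 N (compression)
  Rx@0 = -1795.3900 N
  Ry@0 = -1001.8961 N
  Ry@2 = +1187.8761 N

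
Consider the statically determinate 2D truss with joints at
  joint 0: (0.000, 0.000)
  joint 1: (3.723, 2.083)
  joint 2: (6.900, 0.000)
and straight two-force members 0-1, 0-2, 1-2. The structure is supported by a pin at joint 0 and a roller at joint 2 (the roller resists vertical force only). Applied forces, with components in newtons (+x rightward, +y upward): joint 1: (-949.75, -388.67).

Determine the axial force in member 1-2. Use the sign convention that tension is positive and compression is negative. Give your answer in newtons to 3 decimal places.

140.435

N=3 nodes, M=3 members, R=3 reactions → 2N=6, M+R=6
member 0 (0-1): L=4.2661, (cx,cy)=(0.8727,0.4883)
member 1 (0-2): L=6.9000, (cx,cy)=(1.0000,0.0000)
member 2 (1-2): L=3.7990, (cx,cy)=(0.8363,-0.5483)
solve A·x = −loads:
  F[0-1] = -953.7215 N (compression)
  F[0-2] = -117.4431 N (compression)
  F[1-2] = +140.4355 N (tension)
  Rx@0 = +949.7500 N
  Ry@0 = +465.6716 N
  Ry@2 = -77.0016 N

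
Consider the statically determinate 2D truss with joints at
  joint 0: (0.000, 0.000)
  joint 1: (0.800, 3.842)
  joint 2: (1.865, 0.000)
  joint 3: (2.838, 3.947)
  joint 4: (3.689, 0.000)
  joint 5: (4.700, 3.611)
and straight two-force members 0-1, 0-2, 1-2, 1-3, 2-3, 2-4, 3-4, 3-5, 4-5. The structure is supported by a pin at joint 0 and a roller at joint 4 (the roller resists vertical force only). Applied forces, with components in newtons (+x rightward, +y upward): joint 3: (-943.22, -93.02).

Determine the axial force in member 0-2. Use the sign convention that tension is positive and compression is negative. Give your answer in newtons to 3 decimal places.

-728.614

N=6 nodes, M=9 members, R=3 reactions → 2N=12, M+R=12
member 0 (0-1): L=3.9244, (cx,cy)=(0.2039,0.9790)
member 1 (0-2): L=1.8650, (cx,cy)=(1.0000,0.0000)
member 2 (1-2): L=3.9869, (cx,cy)=(0.2671,-0.9637)
member 3 (1-3): L=2.0407, (cx,cy)=(0.9987,0.0515)
member 4 (2-3): L=4.0652, (cx,cy)=(0.2394,0.9709)
member 5 (2-4): L=1.8240, (cx,cy)=(1.0000,0.0000)
member 6 (3-4): L=4.0377, (cx,cy)=(0.2108,-0.9775)
member 7 (3-5): L=1.8921, (cx,cy)=(0.9841,-0.1776)
member 8 (4-5): L=3.7499, (cx,cy)=(0.2696,0.9630)
solve A·x = −loads:
  F[0-1] = -1052.7511 N (compression)
  F[0-2] = -728.6141 N (compression)
  F[1-2] = +1043.1380 N (tension)
  F[1-3] = -493.9098 N (compression)
  F[2-3] = -1035.3256 N (compression)
  F[2-4] = -202.1583 N (compression)
  F[3-4] = +959.1708 N (tension)
  F[3-5] = +0.0000 N (tension)
  F[4-5] = -0.0000 N (compression)
  Rx@0 = +943.2200 N
  Ry@0 = +1030.6450 N
  Ry@4 = -937.6250 N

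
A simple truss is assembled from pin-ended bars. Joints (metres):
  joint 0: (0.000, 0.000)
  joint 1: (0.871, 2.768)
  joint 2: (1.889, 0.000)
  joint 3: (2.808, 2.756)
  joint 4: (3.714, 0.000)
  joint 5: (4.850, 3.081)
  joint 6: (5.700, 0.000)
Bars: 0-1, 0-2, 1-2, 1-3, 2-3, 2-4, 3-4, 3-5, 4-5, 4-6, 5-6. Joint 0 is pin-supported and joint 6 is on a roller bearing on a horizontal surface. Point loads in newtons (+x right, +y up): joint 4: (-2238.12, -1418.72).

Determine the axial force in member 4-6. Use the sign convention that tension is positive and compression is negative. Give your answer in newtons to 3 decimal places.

N=7 nodes, M=11 members, R=3 reactions → 2N=14, M+R=14
member 0 (0-1): L=2.9018, (cx,cy)=(0.3002,0.9539)
member 1 (0-2): L=1.8890, (cx,cy)=(1.0000,0.0000)
member 2 (1-2): L=2.9493, (cx,cy)=(0.3452,-0.9385)
member 3 (1-3): L=1.9370, (cx,cy)=(1.0000,-0.0062)
member 4 (2-3): L=2.9052, (cx,cy)=(0.3163,0.9486)
member 5 (2-4): L=1.8250, (cx,cy)=(1.0000,0.0000)
member 6 (3-4): L=2.9011, (cx,cy)=(0.3123,-0.9500)
member 7 (3-5): L=2.0677, (cx,cy)=(0.9876,0.1572)
member 8 (4-5): L=3.2838, (cx,cy)=(0.3459,0.9383)
member 9 (4-6): L=1.9860, (cx,cy)=(1.0000,0.0000)
member 10 (5-6): L=3.1961, (cx,cy)=(0.2659,-0.9640)
solve A·x = −loads:
  F[0-1] = -518.2067 N (compression)
  F[0-2] = -2082.5760 N (compression)
  F[1-2] = +528.9137 N (tension)
  F[1-3] = -338.1162 N (compression)
  F[2-3] = -523.2774 N (compression)
  F[2-4] = -1734.4814 N (compression)
  F[3-4] = +414.2827 N (tension)
  F[3-5] = -640.9846 N (compression)
  F[4-5] = +1092.6219 N (tension)
  F[4-6] = +255.0298 N (tension)
  F[5-6] = -958.9424 N (compression)
  Rx@0 = +2238.1200 N
  Ry@0 = +494.3119 N
  Ry@6 = +924.4081 N

255.030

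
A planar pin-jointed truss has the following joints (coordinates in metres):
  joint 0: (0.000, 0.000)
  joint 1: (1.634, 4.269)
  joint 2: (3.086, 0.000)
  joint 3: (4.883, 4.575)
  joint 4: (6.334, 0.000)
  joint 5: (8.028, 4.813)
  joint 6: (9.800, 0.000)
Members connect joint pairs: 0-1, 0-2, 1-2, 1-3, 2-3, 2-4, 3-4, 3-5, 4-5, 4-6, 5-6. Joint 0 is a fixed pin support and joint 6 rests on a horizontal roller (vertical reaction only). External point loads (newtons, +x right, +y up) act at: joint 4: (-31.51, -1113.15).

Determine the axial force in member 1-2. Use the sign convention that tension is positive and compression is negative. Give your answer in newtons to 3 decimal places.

N=7 nodes, M=11 members, R=3 reactions → 2N=14, M+R=14
member 0 (0-1): L=4.5710, (cx,cy)=(0.3575,0.9339)
member 1 (0-2): L=3.0860, (cx,cy)=(1.0000,0.0000)
member 2 (1-2): L=4.5092, (cx,cy)=(0.3220,-0.9467)
member 3 (1-3): L=3.2634, (cx,cy)=(0.9956,0.0938)
member 4 (2-3): L=4.9153, (cx,cy)=(0.3656,0.9308)
member 5 (2-4): L=3.2480, (cx,cy)=(1.0000,0.0000)
member 6 (3-4): L=4.7996, (cx,cy)=(0.3023,-0.9532)
member 7 (3-5): L=3.1540, (cx,cy)=(0.9971,0.0755)
member 8 (4-5): L=5.1024, (cx,cy)=(0.3320,0.9433)
member 9 (4-6): L=3.4660, (cx,cy)=(1.0000,0.0000)
member 10 (5-6): L=5.1288, (cx,cy)=(0.3455,-0.9384)
solve A·x = −loads:
  F[0-1] = -421.5452 N (compression)
  F[0-2] = +119.1792 N (tension)
  F[1-2] = +388.4078 N (tension)
  F[1-3] = -276.9808 N (compression)
  F[2-3] = -395.0689 N (compression)
  F[2-4] = +388.6859 N (tension)
  F[3-4] = +370.7596 N (tension)
  F[3-5] = -533.8051 N (compression)
  F[4-5] = +805.4233 N (tension)
  F[4-6] = +264.8827 N (tension)
  F[5-6] = -766.6702 N (compression)
  Rx@0 = +31.5100 N
  Ry@0 = +393.6916 N
  Ry@6 = +719.4584 N

388.408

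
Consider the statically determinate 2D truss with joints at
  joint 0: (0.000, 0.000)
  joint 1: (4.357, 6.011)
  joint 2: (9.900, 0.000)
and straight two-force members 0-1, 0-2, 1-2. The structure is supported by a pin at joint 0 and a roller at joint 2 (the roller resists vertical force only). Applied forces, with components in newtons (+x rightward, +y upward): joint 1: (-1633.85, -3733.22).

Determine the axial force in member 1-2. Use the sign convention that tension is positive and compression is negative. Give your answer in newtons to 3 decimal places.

-885.493

N=3 nodes, M=3 members, R=3 reactions → 2N=6, M+R=6
member 0 (0-1): L=7.4240, (cx,cy)=(0.5869,0.8097)
member 1 (0-2): L=9.9000, (cx,cy)=(1.0000,0.0000)
member 2 (1-2): L=8.1766, (cx,cy)=(0.6779,-0.7351)
solve A·x = −loads:
  F[0-1] = -3806.7889 N (compression)
  F[0-2] = +600.2839 N (tension)
  F[1-2] = -885.4931 N (compression)
  Rx@0 = +1633.8500 N
  Ry@0 = +3082.2536 N
  Ry@2 = +650.9664 N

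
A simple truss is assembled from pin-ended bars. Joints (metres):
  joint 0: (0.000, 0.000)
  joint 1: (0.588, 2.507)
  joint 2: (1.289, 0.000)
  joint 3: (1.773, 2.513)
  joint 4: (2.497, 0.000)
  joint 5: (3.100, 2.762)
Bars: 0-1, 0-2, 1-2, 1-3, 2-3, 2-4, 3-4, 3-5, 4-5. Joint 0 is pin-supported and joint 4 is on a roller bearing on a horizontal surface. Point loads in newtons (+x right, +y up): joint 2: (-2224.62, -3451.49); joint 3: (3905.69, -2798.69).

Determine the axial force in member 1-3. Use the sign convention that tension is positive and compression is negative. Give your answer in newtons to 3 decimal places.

N=6 nodes, M=9 members, R=3 reactions → 2N=12, M+R=12
member 0 (0-1): L=2.5750, (cx,cy)=(0.2283,0.9736)
member 1 (0-2): L=1.2890, (cx,cy)=(1.0000,0.0000)
member 2 (1-2): L=2.6032, (cx,cy)=(0.2693,-0.9631)
member 3 (1-3): L=1.1850, (cx,cy)=(1.0000,0.0051)
member 4 (2-3): L=2.5592, (cx,cy)=(0.1891,0.9820)
member 5 (2-4): L=1.2080, (cx,cy)=(1.0000,0.0000)
member 6 (3-4): L=2.6152, (cx,cy)=(0.2768,-0.9609)
member 7 (3-5): L=1.3502, (cx,cy)=(0.9828,0.1844)
member 8 (4-5): L=2.8271, (cx,cy)=(0.2133,0.9770)
solve A·x = −loads:
  F[0-1] = +1488.8130 N (tension)
  F[0-2] = +1341.1046 N (tension)
  F[1-2] = -1501.1636 N (compression)
  F[1-3] = +744.2202 N (tension)
  F[2-3] = +4987.2020 N (tension)
  F[2-4] = +2218.2860 N (tension)
  F[3-4] = -8012.8354 N (compression)
  F[3-5] = +0.0000 N (tension)
  F[4-5] = +0.0000 N (tension)
  Rx@0 = -1681.0700 N
  Ry@0 = -1449.4784 N
  Ry@4 = +7699.6584 N

744.220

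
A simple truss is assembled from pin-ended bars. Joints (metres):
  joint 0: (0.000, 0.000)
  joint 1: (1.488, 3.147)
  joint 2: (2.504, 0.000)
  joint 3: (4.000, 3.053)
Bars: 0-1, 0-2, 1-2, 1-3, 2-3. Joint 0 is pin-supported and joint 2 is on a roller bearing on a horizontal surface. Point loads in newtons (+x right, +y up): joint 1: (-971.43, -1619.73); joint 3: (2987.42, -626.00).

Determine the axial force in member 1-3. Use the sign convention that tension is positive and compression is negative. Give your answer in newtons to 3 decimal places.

3237.115

N=4 nodes, M=5 members, R=3 reactions → 2N=8, M+R=8
member 0 (0-1): L=3.4811, (cx,cy)=(0.4275,0.9040)
member 1 (0-2): L=2.5040, (cx,cy)=(1.0000,0.0000)
member 2 (1-2): L=3.3069, (cx,cy)=(0.3072,-0.9516)
member 3 (1-3): L=2.5138, (cx,cy)=(0.9993,-0.0374)
member 4 (2-3): L=3.3998, (cx,cy)=(0.4400,0.8980)
solve A·x = −loads:
  F[0-1] = +2365.3042 N (tension)
  F[0-2] = +1004.9254 N (tension)
  F[1-2] = -4076.2493 N (compression)
  F[1-3] = +3237.1148 N (tension)
  F[2-3] = -562.3141 N (compression)
  Rx@0 = -2015.9900 N
  Ry@0 = -2138.3200 N
  Ry@2 = +4384.0500 N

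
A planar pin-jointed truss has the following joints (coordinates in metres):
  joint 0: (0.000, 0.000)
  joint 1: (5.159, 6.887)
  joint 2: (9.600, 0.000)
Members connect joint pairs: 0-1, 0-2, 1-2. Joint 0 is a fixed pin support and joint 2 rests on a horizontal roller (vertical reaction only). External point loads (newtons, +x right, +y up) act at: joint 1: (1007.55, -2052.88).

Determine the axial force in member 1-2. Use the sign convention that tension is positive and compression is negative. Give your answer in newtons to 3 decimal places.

N=3 nodes, M=3 members, R=3 reactions → 2N=6, M+R=6
member 0 (0-1): L=8.6050, (cx,cy)=(0.5995,0.8003)
member 1 (0-2): L=9.6000, (cx,cy)=(1.0000,0.0000)
member 2 (1-2): L=8.1947, (cx,cy)=(0.5419,-0.8404)
solve A·x = −loads:
  F[0-1] = -283.4499 N (compression)
  F[0-2] = +1177.4881 N (tension)
  F[1-2] = -2172.7476 N (compression)
  Rx@0 = -1007.5500 N
  Ry@0 = +226.8587 N
  Ry@2 = +1826.0213 N

-2172.748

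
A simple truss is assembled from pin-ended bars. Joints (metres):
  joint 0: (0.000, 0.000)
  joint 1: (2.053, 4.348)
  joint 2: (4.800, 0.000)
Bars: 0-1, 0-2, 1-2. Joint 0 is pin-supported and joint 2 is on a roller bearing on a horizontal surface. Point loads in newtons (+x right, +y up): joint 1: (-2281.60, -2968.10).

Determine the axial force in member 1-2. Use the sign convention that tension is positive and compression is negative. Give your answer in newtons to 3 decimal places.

N=3 nodes, M=3 members, R=3 reactions → 2N=6, M+R=6
member 0 (0-1): L=4.8083, (cx,cy)=(0.4270,0.9043)
member 1 (0-2): L=4.8000, (cx,cy)=(1.0000,0.0000)
member 2 (1-2): L=5.1431, (cx,cy)=(0.5341,-0.8454)
solve A·x = −loads:
  F[0-1] = -4164.0028 N (compression)
  F[0-2] = -503.7019 N (compression)
  F[1-2] = +943.0547 N (tension)
  Rx@0 = +2281.6000 N
  Ry@0 = +3765.3682 N
  Ry@2 = -797.2682 N

943.055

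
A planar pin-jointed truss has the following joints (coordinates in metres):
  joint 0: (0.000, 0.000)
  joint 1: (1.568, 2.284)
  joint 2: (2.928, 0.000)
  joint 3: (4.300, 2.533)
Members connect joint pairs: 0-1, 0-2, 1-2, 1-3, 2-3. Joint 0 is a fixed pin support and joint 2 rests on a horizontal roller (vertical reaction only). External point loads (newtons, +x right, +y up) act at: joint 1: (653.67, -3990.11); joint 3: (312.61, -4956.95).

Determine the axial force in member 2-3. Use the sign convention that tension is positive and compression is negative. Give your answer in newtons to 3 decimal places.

N=4 nodes, M=5 members, R=3 reactions → 2N=8, M+R=8
member 0 (0-1): L=2.7704, (cx,cy)=(0.5660,0.8244)
member 1 (0-2): L=2.9280, (cx,cy)=(1.0000,0.0000)
member 2 (1-2): L=2.6582, (cx,cy)=(0.5116,-0.8592)
member 3 (1-3): L=2.7433, (cx,cy)=(0.9959,0.0908)
member 4 (2-3): L=2.8807, (cx,cy)=(0.4763,0.8793)
solve A·x = −loads:
  F[0-1] = +1515.8882 N (tension)
  F[0-2] = +108.3218 N (tension)
  F[1-2] = -5763.9300 N (compression)
  F[1-3] = +3166.2773 N (tension)
  F[2-3] = -5964.2346 N (compression)
  Rx@0 = -966.2800 N
  Ry@0 = -1249.7299 N
  Ry@2 = +10196.7899 N

-5964.235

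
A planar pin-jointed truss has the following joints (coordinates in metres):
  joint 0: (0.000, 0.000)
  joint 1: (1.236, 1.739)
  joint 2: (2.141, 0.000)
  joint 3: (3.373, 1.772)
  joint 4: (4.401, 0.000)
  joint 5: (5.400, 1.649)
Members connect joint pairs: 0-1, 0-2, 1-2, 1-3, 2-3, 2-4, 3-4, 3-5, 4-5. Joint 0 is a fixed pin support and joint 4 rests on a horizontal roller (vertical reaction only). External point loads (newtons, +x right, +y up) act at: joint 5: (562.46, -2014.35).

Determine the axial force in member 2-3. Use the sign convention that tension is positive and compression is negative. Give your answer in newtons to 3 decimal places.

798.232

N=6 nodes, M=9 members, R=3 reactions → 2N=12, M+R=12
member 0 (0-1): L=2.1335, (cx,cy)=(0.5793,0.8151)
member 1 (0-2): L=2.1410, (cx,cy)=(1.0000,0.0000)
member 2 (1-2): L=1.9604, (cx,cy)=(0.4616,-0.8871)
member 3 (1-3): L=2.1373, (cx,cy)=(0.9999,0.0154)
member 4 (2-3): L=2.1582, (cx,cy)=(0.5708,0.8211)
member 5 (2-4): L=2.2600, (cx,cy)=(1.0000,0.0000)
member 6 (3-4): L=2.0486, (cx,cy)=(0.5018,-0.8650)
member 7 (3-5): L=2.0307, (cx,cy)=(0.9982,-0.0606)
member 8 (4-5): L=1.9280, (cx,cy)=(0.5182,0.8553)
solve A·x = −loads:
  F[0-1] = +819.5284 N (tension)
  F[0-2] = +87.6826 N (tension)
  F[1-2] = -738.8323 N (compression)
  F[1-3] = +815.9506 N (tension)
  F[2-3] = +798.2319 N (tension)
  F[2-4] = -709.0618 N (compression)
  F[3-4] = -892.8960 N (compression)
  F[3-5] = +1722.7451 N (tension)
  F[4-5] = -2233.1700 N (compression)
  Rx@0 = -562.4600 N
  Ry@0 = -667.9919 N
  Ry@4 = +2682.3419 N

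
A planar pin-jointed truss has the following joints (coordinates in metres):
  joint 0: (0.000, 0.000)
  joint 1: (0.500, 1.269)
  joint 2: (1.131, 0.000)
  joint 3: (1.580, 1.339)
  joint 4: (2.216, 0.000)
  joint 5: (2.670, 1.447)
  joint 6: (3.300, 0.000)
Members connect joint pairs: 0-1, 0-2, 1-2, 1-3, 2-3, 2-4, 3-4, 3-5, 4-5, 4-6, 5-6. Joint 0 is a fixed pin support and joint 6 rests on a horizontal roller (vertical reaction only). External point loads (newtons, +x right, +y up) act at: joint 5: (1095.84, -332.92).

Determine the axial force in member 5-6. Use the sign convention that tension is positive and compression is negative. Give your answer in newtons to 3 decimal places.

-817.862

N=7 nodes, M=11 members, R=3 reactions → 2N=14, M+R=14
member 0 (0-1): L=1.3640, (cx,cy)=(0.3666,0.9304)
member 1 (0-2): L=1.1310, (cx,cy)=(1.0000,0.0000)
member 2 (1-2): L=1.4172, (cx,cy)=(0.4452,-0.8954)
member 3 (1-3): L=1.0823, (cx,cy)=(0.9979,0.0647)
member 4 (2-3): L=1.4123, (cx,cy)=(0.3179,0.9481)
member 5 (2-4): L=1.0850, (cx,cy)=(1.0000,0.0000)
member 6 (3-4): L=1.4824, (cx,cy)=(0.4290,-0.9033)
member 7 (3-5): L=1.0953, (cx,cy)=(0.9951,0.0986)
member 8 (4-5): L=1.5166, (cx,cy)=(0.2994,0.9541)
member 9 (4-6): L=1.0840, (cx,cy)=(1.0000,0.0000)
member 10 (5-6): L=1.5782, (cx,cy)=(0.3992,-0.9169)
solve A·x = −loads:
  F[0-1] = +448.1494 N (tension)
  F[0-2] = +931.5564 N (tension)
  F[1-2] = -439.5939 N (compression)
  F[1-3] = +360.7624 N (tension)
  F[2-3] = +415.1584 N (tension)
  F[2-4] = +603.8431 N (tension)
  F[3-4] = -389.3059 N (compression)
  F[3-5] = +662.2529 N (tension)
  F[4-5] = +368.5561 N (tension)
  F[4-6] = +326.4818 N (tension)
  F[5-6] = -817.8619 N (compression)
  Rx@0 = -1095.8400 N
  Ry@0 = -416.9518 N
  Ry@6 = +749.8718 N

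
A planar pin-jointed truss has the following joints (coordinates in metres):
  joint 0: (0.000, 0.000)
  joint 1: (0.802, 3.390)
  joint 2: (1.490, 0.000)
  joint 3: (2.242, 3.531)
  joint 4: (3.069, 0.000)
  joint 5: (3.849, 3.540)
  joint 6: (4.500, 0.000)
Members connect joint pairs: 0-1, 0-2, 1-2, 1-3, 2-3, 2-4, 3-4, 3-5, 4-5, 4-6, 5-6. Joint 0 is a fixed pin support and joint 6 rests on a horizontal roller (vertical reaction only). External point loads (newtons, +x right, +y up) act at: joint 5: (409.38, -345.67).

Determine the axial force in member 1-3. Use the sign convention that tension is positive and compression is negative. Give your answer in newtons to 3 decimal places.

N=7 nodes, M=11 members, R=3 reactions → 2N=14, M+R=14
member 0 (0-1): L=3.4836, (cx,cy)=(0.2302,0.9731)
member 1 (0-2): L=1.4900, (cx,cy)=(1.0000,0.0000)
member 2 (1-2): L=3.4591, (cx,cy)=(0.1989,-0.9800)
member 3 (1-3): L=1.4469, (cx,cy)=(0.9952,0.0975)
member 4 (2-3): L=3.6102, (cx,cy)=(0.2083,0.9781)
member 5 (2-4): L=1.5790, (cx,cy)=(1.0000,0.0000)
member 6 (3-4): L=3.6266, (cx,cy)=(0.2280,-0.9737)
member 7 (3-5): L=1.6070, (cx,cy)=(1.0000,0.0056)
member 8 (4-5): L=3.6249, (cx,cy)=(0.2152,0.9766)
member 9 (4-6): L=1.4310, (cx,cy)=(1.0000,0.0000)
member 10 (5-6): L=3.5994, (cx,cy)=(0.1809,-0.9835)
solve A·x = −loads:
  F[0-1] = +279.5479 N (tension)
  F[0-2] = +345.0216 N (tension)
  F[1-2] = -265.8709 N (compression)
  F[1-3] = +117.7995 N (tension)
  F[2-3] = +266.4025 N (tension)
  F[2-4] = +236.6497 N (tension)
  F[3-4] = -278.0421 N (compression)
  F[3-5] = +236.1388 N (tension)
  F[4-5] = +277.2099 N (tension)
  F[4-6] = +113.5956 N (tension)
  F[5-6] = -628.0668 N (compression)
  Rx@0 = -409.3800 N
  Ry@0 = -272.0387 N
  Ry@6 = +617.7087 N

117.800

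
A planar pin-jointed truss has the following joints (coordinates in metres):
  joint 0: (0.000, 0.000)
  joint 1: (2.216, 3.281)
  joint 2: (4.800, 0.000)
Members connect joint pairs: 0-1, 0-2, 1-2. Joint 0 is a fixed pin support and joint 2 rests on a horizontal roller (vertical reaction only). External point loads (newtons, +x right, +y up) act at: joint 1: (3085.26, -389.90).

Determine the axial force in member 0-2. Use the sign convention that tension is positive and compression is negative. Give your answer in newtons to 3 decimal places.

N=3 nodes, M=3 members, R=3 reactions → 2N=6, M+R=6
member 0 (0-1): L=3.9592, (cx,cy)=(0.5597,0.8287)
member 1 (0-2): L=4.8000, (cx,cy)=(1.0000,0.0000)
member 2 (1-2): L=4.1764, (cx,cy)=(0.6187,-0.7856)
solve A·x = −loads:
  F[0-1] = +2291.5682 N (tension)
  F[0-2] = +1802.6630 N (tension)
  F[1-2] = -2913.5360 N (compression)
  Rx@0 = -3085.2600 N
  Ry@0 = -1899.0076 N
  Ry@2 = +2288.9076 N

1802.663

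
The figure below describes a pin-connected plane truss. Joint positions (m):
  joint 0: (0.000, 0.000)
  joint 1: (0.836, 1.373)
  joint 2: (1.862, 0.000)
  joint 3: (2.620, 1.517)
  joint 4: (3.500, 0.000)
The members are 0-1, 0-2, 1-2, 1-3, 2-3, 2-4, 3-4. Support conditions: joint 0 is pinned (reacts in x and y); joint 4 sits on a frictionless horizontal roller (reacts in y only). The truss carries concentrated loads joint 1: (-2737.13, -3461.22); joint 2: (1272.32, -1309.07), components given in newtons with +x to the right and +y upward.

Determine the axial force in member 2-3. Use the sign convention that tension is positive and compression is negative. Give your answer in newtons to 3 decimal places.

N=5 nodes, M=7 members, R=3 reactions → 2N=10, M+R=10
member 0 (0-1): L=1.6075, (cx,cy)=(0.5201,0.8541)
member 1 (0-2): L=1.8620, (cx,cy)=(1.0000,0.0000)
member 2 (1-2): L=1.7140, (cx,cy)=(0.5986,-0.8010)
member 3 (1-3): L=1.7898, (cx,cy)=(0.9968,0.0805)
member 4 (2-3): L=1.6958, (cx,cy)=(0.4470,0.8945)
member 5 (2-4): L=1.6380, (cx,cy)=(1.0000,0.0000)
member 6 (3-4): L=1.7538, (cx,cy)=(0.5018,-0.8650)
solve A·x = −loads:
  F[0-1] = -5058.8113 N (compression)
  F[0-2] = +1166.1025 N (tension)
  F[1-2] = +1022.1953 N (tension)
  F[1-3] = -507.3120 N (compression)
  F[2-3] = +548.0345 N (tension)
  F[2-4] = +260.7082 N (tension)
  F[3-4] = -519.5690 N (compression)
  Rx@0 = +1464.8100 N
  Ry@0 = +4320.8646 N
  Ry@4 = +449.4254 N

548.034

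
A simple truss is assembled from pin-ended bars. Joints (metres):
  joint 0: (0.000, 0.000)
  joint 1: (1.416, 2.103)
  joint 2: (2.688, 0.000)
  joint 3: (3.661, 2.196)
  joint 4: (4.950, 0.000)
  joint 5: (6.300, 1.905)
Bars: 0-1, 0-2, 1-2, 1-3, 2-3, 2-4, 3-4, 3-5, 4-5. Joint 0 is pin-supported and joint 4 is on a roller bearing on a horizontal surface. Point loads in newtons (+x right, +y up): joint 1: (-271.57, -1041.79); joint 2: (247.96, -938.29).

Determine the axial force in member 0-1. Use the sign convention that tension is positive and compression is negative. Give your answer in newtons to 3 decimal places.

-1552.661

N=6 nodes, M=9 members, R=3 reactions → 2N=12, M+R=12
member 0 (0-1): L=2.5353, (cx,cy)=(0.5585,0.8295)
member 1 (0-2): L=2.6880, (cx,cy)=(1.0000,0.0000)
member 2 (1-2): L=2.4578, (cx,cy)=(0.5175,-0.8557)
member 3 (1-3): L=2.2469, (cx,cy)=(0.9991,0.0414)
member 4 (2-3): L=2.4019, (cx,cy)=(0.4051,0.9143)
member 5 (2-4): L=2.2620, (cx,cy)=(1.0000,0.0000)
member 6 (3-4): L=2.5464, (cx,cy)=(0.5062,-0.8624)
member 7 (3-5): L=2.6550, (cx,cy)=(0.9940,-0.1096)
member 8 (4-5): L=2.3349, (cx,cy)=(0.5782,0.8159)
solve A·x = −loads:
  F[0-1] = -1552.6609 N (compression)
  F[0-2] = +843.5780 N (tension)
  F[1-2] = +252.4894 N (tension)
  F[1-3] = -726.9153 N (compression)
  F[2-3] = +789.9661 N (tension)
  F[2-4] = +406.2809 N (tension)
  F[3-4] = -802.5884 N (compression)
  F[3-5] = +0.0000 N (tension)
  F[4-5] = -0.0000 N (compression)
  Rx@0 = +23.6100 N
  Ry@0 = +1287.9211 N
  Ry@4 = +692.1589 N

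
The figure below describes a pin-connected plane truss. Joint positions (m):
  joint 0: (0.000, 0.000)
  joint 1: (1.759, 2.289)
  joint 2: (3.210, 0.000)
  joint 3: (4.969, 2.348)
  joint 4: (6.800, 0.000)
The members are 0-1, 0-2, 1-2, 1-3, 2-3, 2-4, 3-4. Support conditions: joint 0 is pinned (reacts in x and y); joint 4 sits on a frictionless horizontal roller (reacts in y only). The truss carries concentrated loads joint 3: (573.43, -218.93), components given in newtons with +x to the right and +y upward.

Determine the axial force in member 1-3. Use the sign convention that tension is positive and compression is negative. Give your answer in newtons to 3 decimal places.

192.787

N=5 nodes, M=7 members, R=3 reactions → 2N=10, M+R=10
member 0 (0-1): L=2.8868, (cx,cy)=(0.6093,0.7929)
member 1 (0-2): L=3.2100, (cx,cy)=(1.0000,0.0000)
member 2 (1-2): L=2.7102, (cx,cy)=(0.5354,-0.8446)
member 3 (1-3): L=3.2105, (cx,cy)=(0.9998,0.0184)
member 4 (2-3): L=2.9338, (cx,cy)=(0.5996,0.8003)
member 5 (2-4): L=3.5900, (cx,cy)=(1.0000,0.0000)
member 6 (3-4): L=2.9775, (cx,cy)=(0.6149,-0.7886)
solve A·x = −loads:
  F[0-1] = +175.3668 N (tension)
  F[0-2] = +466.5745 N (tension)
  F[1-2] = -160.4413 N (compression)
  F[1-3] = +192.7874 N (tension)
  F[2-3] = +169.3171 N (tension)
  F[2-4] = +279.1588 N (tension)
  F[3-4] = -453.9611 N (compression)
  Rx@0 = -573.4300 N
  Ry@0 = -139.0519 N
  Ry@4 = +357.9819 N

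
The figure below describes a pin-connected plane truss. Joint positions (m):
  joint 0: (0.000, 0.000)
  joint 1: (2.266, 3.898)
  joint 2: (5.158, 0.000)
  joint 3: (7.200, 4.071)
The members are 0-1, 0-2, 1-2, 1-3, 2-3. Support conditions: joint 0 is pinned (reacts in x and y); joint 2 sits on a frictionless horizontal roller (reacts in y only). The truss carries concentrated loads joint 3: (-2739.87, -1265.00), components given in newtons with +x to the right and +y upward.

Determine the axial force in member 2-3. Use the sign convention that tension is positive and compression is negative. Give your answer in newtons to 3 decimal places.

N=4 nodes, M=5 members, R=3 reactions → 2N=8, M+R=8
member 0 (0-1): L=4.5088, (cx,cy)=(0.5026,0.8645)
member 1 (0-2): L=5.1580, (cx,cy)=(1.0000,0.0000)
member 2 (1-2): L=4.8537, (cx,cy)=(0.5958,-0.8031)
member 3 (1-3): L=4.9370, (cx,cy)=(0.9994,0.0350)
member 4 (2-3): L=4.5544, (cx,cy)=(0.4484,0.8939)
solve A·x = −loads:
  F[0-1] = -1922.0381 N (compression)
  F[0-2] = -1773.9032 N (compression)
  F[1-2] = +1975.4921 N (tension)
  F[1-3] = -2144.3577 N (compression)
  F[2-3] = -1331.1534 N (compression)
  Rx@0 = +2739.8700 N
  Ry@0 = +1661.6675 N
  Ry@2 = -396.6675 N

-1331.153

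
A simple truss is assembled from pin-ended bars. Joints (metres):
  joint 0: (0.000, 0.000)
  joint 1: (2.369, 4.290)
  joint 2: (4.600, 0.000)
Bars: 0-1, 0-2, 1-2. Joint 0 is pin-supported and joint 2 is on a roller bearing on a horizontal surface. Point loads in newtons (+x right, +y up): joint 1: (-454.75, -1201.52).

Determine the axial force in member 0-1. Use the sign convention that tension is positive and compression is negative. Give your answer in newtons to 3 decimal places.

N=3 nodes, M=3 members, R=3 reactions → 2N=6, M+R=6
member 0 (0-1): L=4.9006, (cx,cy)=(0.4834,0.8754)
member 1 (0-2): L=4.6000, (cx,cy)=(1.0000,0.0000)
member 2 (1-2): L=4.8354, (cx,cy)=(0.4614,-0.8872)
solve A·x = −loads:
  F[0-1] = -1150.1548 N (compression)
  F[0-2] = +101.2422 N (tension)
  F[1-2] = -219.4308 N (compression)
  Rx@0 = +454.7500 N
  Ry@0 = +1006.8410 N
  Ry@2 = +194.6790 N

-1150.155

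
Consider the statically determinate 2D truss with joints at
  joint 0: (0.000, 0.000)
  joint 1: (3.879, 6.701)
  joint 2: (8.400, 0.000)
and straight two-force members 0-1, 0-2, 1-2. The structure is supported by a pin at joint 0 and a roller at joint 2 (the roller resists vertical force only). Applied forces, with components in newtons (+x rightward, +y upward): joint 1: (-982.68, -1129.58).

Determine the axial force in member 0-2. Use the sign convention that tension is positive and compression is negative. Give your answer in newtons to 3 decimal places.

N=3 nodes, M=3 members, R=3 reactions → 2N=6, M+R=6
member 0 (0-1): L=7.7427, (cx,cy)=(0.5010,0.8655)
member 1 (0-2): L=8.4000, (cx,cy)=(1.0000,0.0000)
member 2 (1-2): L=8.0835, (cx,cy)=(0.5593,-0.8290)
solve A·x = −loads:
  F[0-1] = -1608.2594 N (compression)
  F[0-2] = -176.9656 N (compression)
  F[1-2] = +316.4123 N (tension)
  Rx@0 = +982.6800 N
  Ry@0 = +1391.8774 N
  Ry@2 = -262.2974 N

-176.966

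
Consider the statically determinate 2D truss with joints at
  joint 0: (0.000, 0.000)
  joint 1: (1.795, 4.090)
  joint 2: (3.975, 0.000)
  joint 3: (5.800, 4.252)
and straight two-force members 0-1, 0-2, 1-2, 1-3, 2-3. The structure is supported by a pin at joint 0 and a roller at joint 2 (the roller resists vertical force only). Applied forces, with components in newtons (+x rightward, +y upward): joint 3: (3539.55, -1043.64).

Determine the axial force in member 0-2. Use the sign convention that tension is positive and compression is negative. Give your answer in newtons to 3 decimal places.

1667.588

N=4 nodes, M=5 members, R=3 reactions → 2N=8, M+R=8
member 0 (0-1): L=4.4666, (cx,cy)=(0.4019,0.9157)
member 1 (0-2): L=3.9750, (cx,cy)=(1.0000,0.0000)
member 2 (1-2): L=4.6347, (cx,cy)=(0.4704,-0.8825)
member 3 (1-3): L=4.0083, (cx,cy)=(0.9992,0.0404)
member 4 (2-3): L=4.6271, (cx,cy)=(0.3944,0.9189)
solve A·x = −loads:
  F[0-1] = +4658.0622 N (tension)
  F[0-2] = +1667.5884 N (tension)
  F[1-2] = -4647.4197 N (compression)
  F[1-3] = +4061.2600 N (tension)
  F[2-3] = -1314.3310 N (compression)
  Rx@0 = -3539.5500 N
  Ry@0 = -4265.3609 N
  Ry@2 = +5309.0009 N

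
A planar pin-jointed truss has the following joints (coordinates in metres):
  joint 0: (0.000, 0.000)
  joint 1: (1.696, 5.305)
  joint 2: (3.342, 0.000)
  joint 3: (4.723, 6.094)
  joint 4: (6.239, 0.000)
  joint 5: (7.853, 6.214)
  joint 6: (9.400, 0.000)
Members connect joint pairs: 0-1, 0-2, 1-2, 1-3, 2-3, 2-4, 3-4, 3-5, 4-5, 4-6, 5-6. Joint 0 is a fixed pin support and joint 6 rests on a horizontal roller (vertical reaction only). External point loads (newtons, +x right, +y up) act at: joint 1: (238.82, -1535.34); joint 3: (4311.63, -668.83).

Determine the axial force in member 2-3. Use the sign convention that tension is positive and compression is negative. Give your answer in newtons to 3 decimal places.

2679.817

N=7 nodes, M=11 members, R=3 reactions → 2N=14, M+R=14
member 0 (0-1): L=5.5695, (cx,cy)=(0.3045,0.9525)
member 1 (0-2): L=3.3420, (cx,cy)=(1.0000,0.0000)
member 2 (1-2): L=5.5545, (cx,cy)=(0.2963,-0.9551)
member 3 (1-3): L=3.1281, (cx,cy)=(0.9677,0.2522)
member 4 (2-3): L=6.2485, (cx,cy)=(0.2210,0.9753)
member 5 (2-4): L=2.8970, (cx,cy)=(1.0000,0.0000)
member 6 (3-4): L=6.2797, (cx,cy)=(0.2414,-0.9704)
member 7 (3-5): L=3.1323, (cx,cy)=(0.9993,0.0383)
member 8 (4-5): L=6.4202, (cx,cy)=(0.2514,0.9679)
member 9 (4-6): L=3.1610, (cx,cy)=(1.0000,0.0000)
member 10 (5-6): L=6.4037, (cx,cy)=(0.2416,-0.9704)
solve A·x = −loads:
  F[0-1] = +1405.6555 N (tension)
  F[0-2] = +4122.4066 N (tension)
  F[1-2] = -2736.4598 N (compression)
  F[1-3] = +1033.5541 N (tension)
  F[2-3] = +2679.8167 N (tension)
  F[2-4] = +2719.2200 N (tension)
  F[3-4] = -3722.9761 N (compression)
  F[3-5] = -1821.7885 N (compression)
  F[4-5] = +3732.7392 N (tension)
  F[4-6] = +882.0607 N (tension)
  F[5-6] = -3651.2132 N (compression)
  Rx@0 = -4550.4500 N
  Ry@0 = -1338.8975 N
  Ry@6 = +3543.0675 N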